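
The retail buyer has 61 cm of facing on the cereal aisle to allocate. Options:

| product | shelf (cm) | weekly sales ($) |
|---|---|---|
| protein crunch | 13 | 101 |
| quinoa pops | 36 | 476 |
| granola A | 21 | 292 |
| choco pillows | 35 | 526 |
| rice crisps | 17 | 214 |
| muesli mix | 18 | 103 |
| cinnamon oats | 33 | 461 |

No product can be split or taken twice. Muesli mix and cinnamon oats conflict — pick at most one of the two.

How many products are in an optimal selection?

Optimal total is 818.
One optimal bundle: granola A + choco pillows (56 cm).
All optima have 2 products.

2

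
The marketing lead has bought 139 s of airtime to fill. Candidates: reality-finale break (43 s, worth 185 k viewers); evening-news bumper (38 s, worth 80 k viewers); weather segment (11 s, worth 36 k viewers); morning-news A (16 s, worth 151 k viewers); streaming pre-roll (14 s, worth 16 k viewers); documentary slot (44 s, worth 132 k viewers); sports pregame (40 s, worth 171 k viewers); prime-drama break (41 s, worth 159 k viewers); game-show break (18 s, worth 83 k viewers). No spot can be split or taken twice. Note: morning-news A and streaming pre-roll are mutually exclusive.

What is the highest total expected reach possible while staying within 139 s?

Best packing: reality-finale break + weather segment + morning-news A + sports pregame + game-show break — 128 s, 626 total.

626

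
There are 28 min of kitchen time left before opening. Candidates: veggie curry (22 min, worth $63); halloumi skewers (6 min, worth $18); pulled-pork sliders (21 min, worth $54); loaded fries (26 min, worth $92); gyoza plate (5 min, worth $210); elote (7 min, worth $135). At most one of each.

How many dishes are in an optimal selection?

3

Optimal total is 363.
For example halloumi skewers + gyoza plate + elote achieves it, using 18 min.
All optima have 3 dishes.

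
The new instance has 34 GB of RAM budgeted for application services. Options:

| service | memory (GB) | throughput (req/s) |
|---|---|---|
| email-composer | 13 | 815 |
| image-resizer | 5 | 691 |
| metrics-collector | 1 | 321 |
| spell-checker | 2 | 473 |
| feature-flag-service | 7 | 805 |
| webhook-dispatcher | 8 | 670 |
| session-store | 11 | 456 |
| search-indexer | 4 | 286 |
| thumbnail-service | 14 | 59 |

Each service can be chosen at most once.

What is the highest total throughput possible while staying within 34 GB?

3416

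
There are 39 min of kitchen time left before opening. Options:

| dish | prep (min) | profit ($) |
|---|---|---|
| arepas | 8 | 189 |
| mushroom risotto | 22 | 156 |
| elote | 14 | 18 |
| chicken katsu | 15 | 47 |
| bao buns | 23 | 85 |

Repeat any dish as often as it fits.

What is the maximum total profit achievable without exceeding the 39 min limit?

756

Density check — arepas 23.62, mushroom risotto 7.09, bao buns 3.70, chicken katsu 3.13 are the best per min.
Taking 4×arepas: 32 min used, 756 in profit.
The spare 7 min is too small for any remaining dish, and no exchange beats 756.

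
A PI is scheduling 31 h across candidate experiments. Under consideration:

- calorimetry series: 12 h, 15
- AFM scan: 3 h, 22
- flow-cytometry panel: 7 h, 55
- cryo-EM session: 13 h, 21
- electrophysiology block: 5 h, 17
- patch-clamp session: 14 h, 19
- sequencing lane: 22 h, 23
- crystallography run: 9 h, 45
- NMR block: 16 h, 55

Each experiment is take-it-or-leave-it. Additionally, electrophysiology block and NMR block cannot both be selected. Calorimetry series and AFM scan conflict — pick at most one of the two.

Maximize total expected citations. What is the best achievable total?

139

Density check — flow-cytometry panel 7.86, AFM scan 7.33, crystallography run 5.00 are the best per h.
The ratio ordering already packs tightly: AFM scan + flow-cytometry panel + electrophysiology block + crystallography run, 24 h, 139.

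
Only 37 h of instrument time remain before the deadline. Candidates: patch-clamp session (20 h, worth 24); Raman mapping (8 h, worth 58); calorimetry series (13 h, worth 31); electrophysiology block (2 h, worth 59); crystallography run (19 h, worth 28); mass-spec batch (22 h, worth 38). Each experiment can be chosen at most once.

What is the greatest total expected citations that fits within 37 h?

A density-first pass picks Raman mapping + calorimetry series + electrophysiology block — 148 at 23 h.
Dropping calorimetry series frees 13 h; slotting in mass-spec batch (22 h) lifts the total to 155 at 32 h.
Next best is Raman mapping + calorimetry series + electrophysiology block at 148 (23 h) — short by 7.

155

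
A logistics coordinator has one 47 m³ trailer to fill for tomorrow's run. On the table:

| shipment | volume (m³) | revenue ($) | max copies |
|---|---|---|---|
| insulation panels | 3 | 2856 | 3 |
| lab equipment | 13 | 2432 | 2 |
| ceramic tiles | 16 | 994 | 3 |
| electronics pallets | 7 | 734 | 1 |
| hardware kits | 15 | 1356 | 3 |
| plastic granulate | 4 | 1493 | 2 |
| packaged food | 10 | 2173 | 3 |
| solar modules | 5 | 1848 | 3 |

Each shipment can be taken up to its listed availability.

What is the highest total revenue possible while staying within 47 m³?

19596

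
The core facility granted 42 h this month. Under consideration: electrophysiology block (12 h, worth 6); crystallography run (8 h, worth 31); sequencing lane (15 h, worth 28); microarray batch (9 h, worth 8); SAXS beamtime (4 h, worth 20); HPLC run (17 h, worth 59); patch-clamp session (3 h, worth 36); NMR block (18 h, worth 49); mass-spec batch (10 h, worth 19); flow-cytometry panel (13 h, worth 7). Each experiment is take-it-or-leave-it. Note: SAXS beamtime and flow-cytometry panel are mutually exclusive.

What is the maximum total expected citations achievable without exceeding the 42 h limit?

Crystallography run + SAXS beamtime + HPLC run + patch-clamp session + mass-spec batch uses 42 of the 42 h and totals 165.
The closest alternative, SAXS beamtime + HPLC run + patch-clamp session + NMR block, reaches only 164.

165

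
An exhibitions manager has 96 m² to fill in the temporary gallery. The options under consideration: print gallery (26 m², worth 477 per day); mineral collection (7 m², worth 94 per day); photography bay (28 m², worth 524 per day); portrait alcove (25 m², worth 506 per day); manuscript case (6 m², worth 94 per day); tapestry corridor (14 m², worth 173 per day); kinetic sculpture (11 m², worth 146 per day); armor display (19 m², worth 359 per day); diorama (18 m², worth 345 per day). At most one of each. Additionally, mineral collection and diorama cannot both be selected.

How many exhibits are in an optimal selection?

5

Best achievable expected visitors is 1828.
One optimal bundle: photography bay + portrait alcove + manuscript case + armor display + diorama (96 m²).
Every optimal selection uses 5 exhibits.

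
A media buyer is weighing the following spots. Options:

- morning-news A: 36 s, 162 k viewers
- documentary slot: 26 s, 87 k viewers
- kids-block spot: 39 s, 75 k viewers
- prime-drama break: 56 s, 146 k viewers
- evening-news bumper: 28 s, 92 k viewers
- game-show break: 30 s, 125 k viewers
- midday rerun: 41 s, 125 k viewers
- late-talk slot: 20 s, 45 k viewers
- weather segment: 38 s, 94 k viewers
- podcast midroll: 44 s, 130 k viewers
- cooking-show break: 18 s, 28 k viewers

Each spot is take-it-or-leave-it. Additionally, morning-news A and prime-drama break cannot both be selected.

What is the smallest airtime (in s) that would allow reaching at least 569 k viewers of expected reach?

161

Need the lightest bundle worth ≥ 569.
morning-news A + documentary slot + evening-news bumper + game-show break + midday rerun reaches 591 using 161 s.
Below 161 s the best achievable stays under 569.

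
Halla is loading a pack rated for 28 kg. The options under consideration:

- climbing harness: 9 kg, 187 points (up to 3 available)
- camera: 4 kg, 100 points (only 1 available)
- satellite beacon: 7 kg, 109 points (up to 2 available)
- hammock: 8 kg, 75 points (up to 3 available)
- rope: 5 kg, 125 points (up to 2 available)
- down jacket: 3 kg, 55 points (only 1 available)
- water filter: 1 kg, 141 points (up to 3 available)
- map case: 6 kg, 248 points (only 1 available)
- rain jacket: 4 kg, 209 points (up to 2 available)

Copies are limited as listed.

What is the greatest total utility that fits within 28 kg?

The ratio heuristic lands on camera + rope + 3×water filter + map case + 2×rain jacket (1314) but leaves 2 kg idle.
The 4 kg tied up in camera is better spent on rope — total rises to 1339 (27 kg).
Every other selection either busts 28 kg or exceeds an availability limit or fails to beat 1339.

1339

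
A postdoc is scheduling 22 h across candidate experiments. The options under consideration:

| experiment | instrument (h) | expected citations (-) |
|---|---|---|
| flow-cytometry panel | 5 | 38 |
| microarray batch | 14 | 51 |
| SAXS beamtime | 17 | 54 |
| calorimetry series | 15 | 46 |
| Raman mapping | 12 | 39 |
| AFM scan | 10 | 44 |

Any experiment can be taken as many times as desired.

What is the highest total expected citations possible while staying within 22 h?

152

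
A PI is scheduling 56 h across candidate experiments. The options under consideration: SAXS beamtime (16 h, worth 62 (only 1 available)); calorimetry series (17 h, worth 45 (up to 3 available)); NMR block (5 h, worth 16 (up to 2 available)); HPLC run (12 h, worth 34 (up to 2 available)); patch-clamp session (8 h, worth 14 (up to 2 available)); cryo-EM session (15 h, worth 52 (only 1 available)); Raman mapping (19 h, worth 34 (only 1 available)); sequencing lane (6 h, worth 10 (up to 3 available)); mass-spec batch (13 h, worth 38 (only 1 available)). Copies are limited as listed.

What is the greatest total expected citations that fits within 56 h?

186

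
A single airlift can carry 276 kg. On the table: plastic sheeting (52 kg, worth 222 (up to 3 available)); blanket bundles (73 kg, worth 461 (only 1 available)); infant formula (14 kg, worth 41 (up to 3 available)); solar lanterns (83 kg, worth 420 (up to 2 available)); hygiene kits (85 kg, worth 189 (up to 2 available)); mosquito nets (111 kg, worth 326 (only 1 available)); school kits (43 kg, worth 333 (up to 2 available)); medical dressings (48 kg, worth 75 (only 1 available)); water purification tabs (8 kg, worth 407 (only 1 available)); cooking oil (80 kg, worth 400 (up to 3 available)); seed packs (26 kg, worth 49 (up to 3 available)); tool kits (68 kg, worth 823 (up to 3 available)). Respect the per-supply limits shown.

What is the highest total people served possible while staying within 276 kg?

3250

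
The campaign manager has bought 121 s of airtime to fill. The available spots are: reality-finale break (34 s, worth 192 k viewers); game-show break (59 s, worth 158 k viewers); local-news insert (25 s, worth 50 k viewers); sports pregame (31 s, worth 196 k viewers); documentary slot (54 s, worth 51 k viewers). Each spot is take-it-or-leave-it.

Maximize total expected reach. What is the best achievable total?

Filling by ratio: reality-finale break + local-news insert + sports pregame for 438, with 31 s left unused.
Dropping local-news insert frees 25 s; slotting in documentary slot (54 s) lifts the total to 439 at 119 s.
The closest alternative, reality-finale break + local-news insert + sports pregame, reaches only 438.

439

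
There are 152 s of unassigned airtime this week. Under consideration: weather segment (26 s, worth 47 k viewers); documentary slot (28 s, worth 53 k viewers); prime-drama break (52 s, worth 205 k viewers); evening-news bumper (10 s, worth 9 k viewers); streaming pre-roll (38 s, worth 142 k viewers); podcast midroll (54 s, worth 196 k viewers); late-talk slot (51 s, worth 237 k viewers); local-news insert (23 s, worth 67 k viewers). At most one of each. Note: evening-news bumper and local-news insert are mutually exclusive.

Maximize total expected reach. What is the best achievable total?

Prime-drama break + evening-news bumper + streaming pre-roll + late-talk slot uses 151 of the 152 s and totals 593.

593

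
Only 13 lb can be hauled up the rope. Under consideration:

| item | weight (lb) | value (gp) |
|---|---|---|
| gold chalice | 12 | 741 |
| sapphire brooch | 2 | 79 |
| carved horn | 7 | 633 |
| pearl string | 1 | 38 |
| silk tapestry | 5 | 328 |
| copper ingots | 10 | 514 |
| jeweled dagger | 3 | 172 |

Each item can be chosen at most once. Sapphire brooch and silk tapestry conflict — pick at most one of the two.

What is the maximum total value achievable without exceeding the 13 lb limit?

By value per lb: carved horn 90.43, silk tapestry 65.60, gold chalice 61.75, jeweled dagger 57.33 lead.
Best packing: carved horn + pearl string + silk tapestry — 13 lb, 999 total.
Next best is carved horn + silk tapestry at 961 (12 lb) — short by 38.

999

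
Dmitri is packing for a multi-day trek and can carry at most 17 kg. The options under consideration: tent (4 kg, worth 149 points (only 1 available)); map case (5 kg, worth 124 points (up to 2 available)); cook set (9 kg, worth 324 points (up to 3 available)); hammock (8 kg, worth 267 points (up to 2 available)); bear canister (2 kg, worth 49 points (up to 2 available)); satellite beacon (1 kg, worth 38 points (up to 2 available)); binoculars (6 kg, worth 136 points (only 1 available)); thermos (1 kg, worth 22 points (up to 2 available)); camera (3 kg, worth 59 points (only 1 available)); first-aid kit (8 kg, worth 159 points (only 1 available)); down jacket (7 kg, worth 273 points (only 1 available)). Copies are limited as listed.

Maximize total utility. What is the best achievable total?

635

A density-first pass picks tent + 2×bear canister + 2×satellite beacon + down jacket — 596 at 17 kg.
The 9 kg tied up in tent and 2×bear canister and satellite beacon is better spent on cook set — total rises to 635 (17 kg).
That's the maximum — no swap from here does better than 635.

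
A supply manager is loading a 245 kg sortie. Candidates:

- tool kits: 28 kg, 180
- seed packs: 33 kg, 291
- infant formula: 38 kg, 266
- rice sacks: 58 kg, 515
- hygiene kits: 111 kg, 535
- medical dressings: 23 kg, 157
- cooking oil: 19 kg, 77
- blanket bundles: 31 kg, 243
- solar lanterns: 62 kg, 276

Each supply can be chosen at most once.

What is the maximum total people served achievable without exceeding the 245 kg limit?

1748

Taking the top-ratio supplies first gives tool kits + seed packs + infant formula + rice sacks + medical dressings + cooking oil + blanket bundles for 1729 (230 kg).
Dropping tool kits and cooking oil frees 47 kg; slotting in solar lanterns (62 kg) lifts the total to 1748 at 245 kg.
The closest alternative, tool kits + seed packs + infant formula + rice sacks + medical dressings + cooking oil + blanket bundles, reaches only 1729.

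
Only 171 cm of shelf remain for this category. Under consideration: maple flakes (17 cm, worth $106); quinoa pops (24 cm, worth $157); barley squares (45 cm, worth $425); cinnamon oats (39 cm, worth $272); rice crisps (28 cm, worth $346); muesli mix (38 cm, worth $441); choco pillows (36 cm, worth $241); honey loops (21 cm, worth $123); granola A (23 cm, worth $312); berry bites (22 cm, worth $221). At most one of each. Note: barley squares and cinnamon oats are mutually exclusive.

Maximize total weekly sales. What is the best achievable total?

1765

Filling by ratio: barley squares + rice crisps + muesli mix + granola A + berry bites for 1745, with 15 cm left unused.
Dropping berry bites frees 22 cm; slotting in choco pillows (36 cm) lifts the total to 1765 at 170 cm.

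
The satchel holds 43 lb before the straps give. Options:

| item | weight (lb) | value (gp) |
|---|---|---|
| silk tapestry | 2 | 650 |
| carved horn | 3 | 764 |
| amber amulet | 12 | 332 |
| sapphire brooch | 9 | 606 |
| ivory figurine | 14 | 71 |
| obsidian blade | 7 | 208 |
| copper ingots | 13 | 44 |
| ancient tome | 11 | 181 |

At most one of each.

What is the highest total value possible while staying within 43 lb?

2560

The ratio ordering already packs tightly: silk tapestry + carved horn + amber amulet + sapphire brooch + obsidian blade, 33 lb, 2560.
That's the maximum — no swap from here does better than 2560.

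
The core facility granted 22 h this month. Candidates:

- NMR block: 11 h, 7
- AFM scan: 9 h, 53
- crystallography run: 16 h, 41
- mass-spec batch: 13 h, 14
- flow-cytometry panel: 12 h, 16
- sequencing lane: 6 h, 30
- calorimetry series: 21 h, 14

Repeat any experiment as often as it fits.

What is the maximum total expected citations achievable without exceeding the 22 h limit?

113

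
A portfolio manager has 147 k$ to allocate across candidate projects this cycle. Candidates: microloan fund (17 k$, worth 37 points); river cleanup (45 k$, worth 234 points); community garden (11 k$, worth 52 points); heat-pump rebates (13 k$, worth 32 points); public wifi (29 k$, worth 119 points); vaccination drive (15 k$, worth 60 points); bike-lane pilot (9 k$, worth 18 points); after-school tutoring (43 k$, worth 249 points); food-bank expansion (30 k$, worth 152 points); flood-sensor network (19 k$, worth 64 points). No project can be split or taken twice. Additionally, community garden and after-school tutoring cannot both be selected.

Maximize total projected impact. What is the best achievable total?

Best packing: river cleanup + public wifi + after-school tutoring + food-bank expansion — 147 k$, 754 total.
No other feasible combination exceeds 754.

754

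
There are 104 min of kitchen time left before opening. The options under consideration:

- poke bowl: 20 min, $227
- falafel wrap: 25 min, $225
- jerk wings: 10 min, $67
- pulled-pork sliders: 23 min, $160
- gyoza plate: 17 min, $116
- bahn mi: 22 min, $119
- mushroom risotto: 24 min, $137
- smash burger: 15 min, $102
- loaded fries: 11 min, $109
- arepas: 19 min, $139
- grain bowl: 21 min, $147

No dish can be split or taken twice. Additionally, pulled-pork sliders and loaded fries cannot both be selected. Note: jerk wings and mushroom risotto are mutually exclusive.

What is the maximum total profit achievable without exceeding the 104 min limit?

891

By profit per min: poke bowl 11.35, loaded fries 9.91, falafel wrap 9.00, arepas 7.32 lead.
The ratio heuristic lands on poke bowl + falafel wrap + loaded fries + arepas + grain bowl (847) but leaves 8 min idle.
The 19 min tied up in arepas is better spent on jerk wings + gyoza plate — total rises to 891 (104 min).
Next best is poke bowl + falafel wrap + jerk wings + gyoza plate + loaded fries + arepas at 883 (102 min) — short by 8.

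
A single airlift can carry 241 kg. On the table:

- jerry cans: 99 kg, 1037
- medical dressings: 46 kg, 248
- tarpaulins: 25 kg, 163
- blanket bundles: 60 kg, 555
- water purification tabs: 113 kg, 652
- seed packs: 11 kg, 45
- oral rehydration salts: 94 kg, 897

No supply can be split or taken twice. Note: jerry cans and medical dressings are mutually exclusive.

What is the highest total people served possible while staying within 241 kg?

By people served per kg: jerry cans 10.47, oral rehydration salts 9.54, blanket bundles 9.25 lead.
Best packing: jerry cans + tarpaulins + seed packs + oral rehydration salts — 229 kg, 2142 total.
Next best is jerry cans + tarpaulins + oral rehydration salts at 2097 (218 kg) — short by 45.

2142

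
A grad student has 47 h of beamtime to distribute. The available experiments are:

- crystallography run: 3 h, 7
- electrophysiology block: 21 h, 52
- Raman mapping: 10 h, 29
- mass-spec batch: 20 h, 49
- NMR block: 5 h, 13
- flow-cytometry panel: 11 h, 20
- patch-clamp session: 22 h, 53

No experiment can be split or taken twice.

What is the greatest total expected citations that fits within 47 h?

115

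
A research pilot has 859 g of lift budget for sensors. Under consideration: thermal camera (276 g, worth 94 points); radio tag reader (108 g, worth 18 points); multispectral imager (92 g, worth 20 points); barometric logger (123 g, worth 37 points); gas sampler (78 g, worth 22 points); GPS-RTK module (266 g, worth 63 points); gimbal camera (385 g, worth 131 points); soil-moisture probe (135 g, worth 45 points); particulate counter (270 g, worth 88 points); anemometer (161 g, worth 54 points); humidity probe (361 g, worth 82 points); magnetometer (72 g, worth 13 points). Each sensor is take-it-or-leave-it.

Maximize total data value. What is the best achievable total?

281

Greedy by ratio would take thermal camera + gimbal camera + anemometer: 822 g used, total 279.
The 385 g tied up in gimbal camera is better spent on soil-moisture probe + particulate counter — total rises to 281 (842 g).
Runner-up thermal camera + gimbal camera + anemometer tops out at 279.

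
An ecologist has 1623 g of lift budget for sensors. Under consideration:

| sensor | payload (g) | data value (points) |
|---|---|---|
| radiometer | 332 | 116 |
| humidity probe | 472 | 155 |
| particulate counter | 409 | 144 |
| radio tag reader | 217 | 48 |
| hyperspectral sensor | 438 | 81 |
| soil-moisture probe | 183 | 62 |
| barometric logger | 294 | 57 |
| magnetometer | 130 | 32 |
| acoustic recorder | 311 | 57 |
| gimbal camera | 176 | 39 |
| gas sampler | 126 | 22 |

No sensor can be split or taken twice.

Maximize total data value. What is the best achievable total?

525

Density check — particulate counter 0.35, radiometer 0.35, soil-moisture probe 0.34, humidity probe 0.33 are the best per g.
A density-first pass picks radiometer + humidity probe + particulate counter + soil-moisture probe + magnetometer — 509 at 1526 g.
Dropping magnetometer frees 130 g; slotting in radio tag reader (217 g) lifts the total to 525 at 1613 g.
The spare 10 g is too small for any remaining sensor, and no exchange beats 525.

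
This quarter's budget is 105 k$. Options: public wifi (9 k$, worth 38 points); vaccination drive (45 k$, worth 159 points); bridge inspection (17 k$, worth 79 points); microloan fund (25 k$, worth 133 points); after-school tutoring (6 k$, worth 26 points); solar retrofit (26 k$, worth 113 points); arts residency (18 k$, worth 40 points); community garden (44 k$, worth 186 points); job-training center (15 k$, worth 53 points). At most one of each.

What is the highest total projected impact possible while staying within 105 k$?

Greedy by ratio would take public wifi + bridge inspection + microloan fund + after-school tutoring + solar retrofit + job-training center: 98 k$ used, total 442.
Replace bridge inspection and after-school tutoring and job-training center with community garden: the trade gains 28 net, giving 470 at 104 k$.

470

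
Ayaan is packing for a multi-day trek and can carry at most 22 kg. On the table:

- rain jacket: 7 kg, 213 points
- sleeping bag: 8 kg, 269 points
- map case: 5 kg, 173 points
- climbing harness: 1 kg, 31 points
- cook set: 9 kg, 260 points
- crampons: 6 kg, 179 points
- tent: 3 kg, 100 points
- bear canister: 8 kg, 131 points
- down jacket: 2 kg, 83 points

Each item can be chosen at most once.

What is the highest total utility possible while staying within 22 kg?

By utility per kg: down jacket 41.50, map case 34.60, sleeping bag 33.62, tent 33.33 lead.
Taking the top-ratio items first gives sleeping bag + map case + climbing harness + tent + down jacket for 656 (19 kg).
Dropping climbing harness and tent frees 4 kg; slotting in rain jacket (7 kg) lifts the total to 738 at 22 kg.

738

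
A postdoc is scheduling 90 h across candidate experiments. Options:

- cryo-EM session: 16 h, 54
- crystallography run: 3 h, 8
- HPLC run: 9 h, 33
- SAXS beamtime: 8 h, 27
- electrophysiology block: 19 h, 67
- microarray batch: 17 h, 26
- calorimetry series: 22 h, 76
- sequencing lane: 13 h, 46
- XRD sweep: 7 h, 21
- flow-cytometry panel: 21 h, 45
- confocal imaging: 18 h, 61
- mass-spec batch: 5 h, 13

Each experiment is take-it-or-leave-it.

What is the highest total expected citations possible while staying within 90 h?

Ranking by ratio (expected citations/h): HPLC run 3.67, sequencing lane 3.54, electrophysiology block 3.53.
The ratio heuristic lands on HPLC run + SAXS beamtime + electrophysiology block + calorimetry series + sequencing lane + confocal imaging (310) but leaves 1 h idle.
The 18 h tied up in confocal imaging is better spent on cryo-EM session + crystallography run — total rises to 311 (90 h).
Nothing else within 90 h beats 311.

311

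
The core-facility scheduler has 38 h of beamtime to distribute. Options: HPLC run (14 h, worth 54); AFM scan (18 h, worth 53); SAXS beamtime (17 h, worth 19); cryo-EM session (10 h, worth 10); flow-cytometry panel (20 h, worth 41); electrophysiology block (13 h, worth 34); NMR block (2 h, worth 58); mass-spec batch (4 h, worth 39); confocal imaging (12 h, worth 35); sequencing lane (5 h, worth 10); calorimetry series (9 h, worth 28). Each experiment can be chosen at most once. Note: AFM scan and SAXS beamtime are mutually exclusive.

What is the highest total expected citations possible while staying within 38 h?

Density check — NMR block 29.00, mass-spec batch 9.75, HPLC run 3.86, calorimetry series 3.11 are the best per h.
Filling by ratio: HPLC run + NMR block + mass-spec batch + sequencing lane + calorimetry series for 189, with 4 h left unused.
Dropping sequencing lane and calorimetry series frees 14 h; slotting in AFM scan (18 h) lifts the total to 204 at 38 h.

204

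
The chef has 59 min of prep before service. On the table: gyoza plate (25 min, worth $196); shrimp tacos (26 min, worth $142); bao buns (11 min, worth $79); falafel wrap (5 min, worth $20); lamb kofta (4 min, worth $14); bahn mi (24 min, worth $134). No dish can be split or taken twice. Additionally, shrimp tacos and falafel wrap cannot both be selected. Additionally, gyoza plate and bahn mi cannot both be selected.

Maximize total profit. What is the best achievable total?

352

Density check — gyoza plate 7.84, bao buns 7.18, bahn mi 5.58, shrimp tacos 5.46 are the best per min.
A density-first pass picks gyoza plate + bao buns + falafel wrap + lamb kofta — 309 at 45 min.
Replace bao buns and falafel wrap with shrimp tacos: the trade gains 43 net, giving 352 at 55 min.
No other feasible combination exceeds 352.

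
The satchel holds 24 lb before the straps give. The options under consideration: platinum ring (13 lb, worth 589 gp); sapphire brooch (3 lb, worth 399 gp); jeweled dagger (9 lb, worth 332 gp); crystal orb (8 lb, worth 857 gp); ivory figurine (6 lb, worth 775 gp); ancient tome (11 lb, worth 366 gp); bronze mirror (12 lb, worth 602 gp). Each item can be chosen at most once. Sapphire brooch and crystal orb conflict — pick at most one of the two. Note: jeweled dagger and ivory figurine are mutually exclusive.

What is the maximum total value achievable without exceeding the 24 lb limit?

1776

By value per lb: sapphire brooch 133.00, ivory figurine 129.17, crystal orb 107.12, bronze mirror 50.17 lead.
Taking sapphire brooch + ivory figurine + bronze mirror: 21 lb used, 1776 in value.
The closest alternative, platinum ring + sapphire brooch + ivory figurine, reaches only 1763.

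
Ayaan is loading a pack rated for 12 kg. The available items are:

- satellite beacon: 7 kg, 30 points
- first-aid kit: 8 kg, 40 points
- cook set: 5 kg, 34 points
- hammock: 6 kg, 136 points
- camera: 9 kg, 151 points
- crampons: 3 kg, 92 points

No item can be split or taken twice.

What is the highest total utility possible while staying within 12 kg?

243

Taking the top-ratio items first gives hammock + crampons for 228 (9 kg).
Dropping hammock frees 6 kg; slotting in camera (9 kg) lifts the total to 243 at 12 kg.
Next best is hammock + crampons at 228 (9 kg) — short by 15.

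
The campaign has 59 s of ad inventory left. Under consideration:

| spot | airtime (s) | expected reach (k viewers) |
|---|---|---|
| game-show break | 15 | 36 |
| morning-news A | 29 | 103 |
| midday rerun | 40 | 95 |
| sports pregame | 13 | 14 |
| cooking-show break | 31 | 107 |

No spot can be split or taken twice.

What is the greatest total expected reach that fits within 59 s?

Ranking by ratio (expected reach/s): morning-news A 3.55, cooking-show break 3.45, game-show break 2.40.
The ratio heuristic lands on game-show break + morning-news A + sports pregame (153) but leaves 2 s idle.
Dropping morning-news A frees 29 s; slotting in cooking-show break (31 s) lifts the total to 157 at 59 s.
Runner-up game-show break + morning-news A + sports pregame tops out at 153.

157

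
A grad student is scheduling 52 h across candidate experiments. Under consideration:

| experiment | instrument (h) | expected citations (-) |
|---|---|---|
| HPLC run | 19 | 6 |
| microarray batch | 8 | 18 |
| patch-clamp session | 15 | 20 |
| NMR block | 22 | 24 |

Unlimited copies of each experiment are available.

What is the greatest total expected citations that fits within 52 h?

108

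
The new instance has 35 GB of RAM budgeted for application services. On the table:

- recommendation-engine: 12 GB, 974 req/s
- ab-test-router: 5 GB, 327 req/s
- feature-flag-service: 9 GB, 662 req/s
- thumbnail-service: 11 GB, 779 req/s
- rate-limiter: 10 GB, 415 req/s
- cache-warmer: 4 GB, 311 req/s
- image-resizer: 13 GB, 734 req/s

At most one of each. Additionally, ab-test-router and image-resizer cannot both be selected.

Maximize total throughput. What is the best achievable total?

2415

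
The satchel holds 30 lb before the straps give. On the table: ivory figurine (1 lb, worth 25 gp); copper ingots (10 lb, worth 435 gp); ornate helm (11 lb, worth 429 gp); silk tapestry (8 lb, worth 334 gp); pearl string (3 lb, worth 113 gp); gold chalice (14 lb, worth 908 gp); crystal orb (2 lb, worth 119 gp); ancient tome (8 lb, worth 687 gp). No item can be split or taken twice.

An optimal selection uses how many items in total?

Best achievable value is 1929.
silk tapestry + gold chalice + ancient tome hits 1929 at 30 lb.
Any selection reaching 1929 contains exactly 3 items.

3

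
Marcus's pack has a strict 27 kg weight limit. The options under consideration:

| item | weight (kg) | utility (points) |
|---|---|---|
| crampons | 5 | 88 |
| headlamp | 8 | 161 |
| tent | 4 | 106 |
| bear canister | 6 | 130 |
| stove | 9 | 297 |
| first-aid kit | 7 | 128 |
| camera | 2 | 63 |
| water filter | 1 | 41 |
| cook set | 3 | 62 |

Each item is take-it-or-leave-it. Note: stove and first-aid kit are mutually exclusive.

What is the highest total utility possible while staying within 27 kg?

730

A density-first pass picks tent + bear canister + stove + camera + water filter + cook set — 699 at 25 kg.
The 6 kg tied up in bear canister is better spent on headlamp — total rises to 730 (27 kg).
That's the maximum — no feasible swap from here does better than 730.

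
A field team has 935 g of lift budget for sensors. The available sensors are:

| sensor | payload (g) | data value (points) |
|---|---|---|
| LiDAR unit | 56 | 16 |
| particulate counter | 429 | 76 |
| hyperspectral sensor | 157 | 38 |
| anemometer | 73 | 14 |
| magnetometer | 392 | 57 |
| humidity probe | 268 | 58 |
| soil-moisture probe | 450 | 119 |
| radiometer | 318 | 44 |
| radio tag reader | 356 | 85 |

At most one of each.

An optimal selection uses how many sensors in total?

4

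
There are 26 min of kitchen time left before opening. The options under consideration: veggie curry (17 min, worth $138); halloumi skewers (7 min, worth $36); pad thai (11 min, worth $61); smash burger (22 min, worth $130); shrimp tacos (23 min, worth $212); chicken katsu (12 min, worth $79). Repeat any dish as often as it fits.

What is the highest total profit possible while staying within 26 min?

Best packing: shrimp tacos — 23 min, 212 total.

212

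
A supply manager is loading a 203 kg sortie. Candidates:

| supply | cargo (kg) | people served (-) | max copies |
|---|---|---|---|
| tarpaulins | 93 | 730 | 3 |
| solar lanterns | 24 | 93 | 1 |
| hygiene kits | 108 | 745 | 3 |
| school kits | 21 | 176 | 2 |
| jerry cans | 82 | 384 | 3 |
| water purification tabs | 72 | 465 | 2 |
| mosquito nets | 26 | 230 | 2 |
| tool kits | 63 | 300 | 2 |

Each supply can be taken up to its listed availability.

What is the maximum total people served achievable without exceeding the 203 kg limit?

A density-first pass picks tarpaulins + 2×school kits + 2×mosquito nets — 1542 at 187 kg.
Dropping tarpaulins frees 93 kg; slotting in hygiene kits (108 kg) lifts the total to 1557 at 202 kg.
Nothing else within 203 kg beats 1557.

1557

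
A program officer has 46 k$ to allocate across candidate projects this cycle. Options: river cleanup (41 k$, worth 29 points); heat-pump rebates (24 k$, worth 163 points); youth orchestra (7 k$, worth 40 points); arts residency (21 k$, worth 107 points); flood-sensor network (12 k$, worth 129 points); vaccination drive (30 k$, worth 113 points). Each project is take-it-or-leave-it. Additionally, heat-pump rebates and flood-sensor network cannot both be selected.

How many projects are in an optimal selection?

The maximum projected impact within 46 k$ is 276.
For example youth orchestra + arts residency + flood-sensor network achieves it, using 40 k$.
Every optimal selection uses 3 projects.

3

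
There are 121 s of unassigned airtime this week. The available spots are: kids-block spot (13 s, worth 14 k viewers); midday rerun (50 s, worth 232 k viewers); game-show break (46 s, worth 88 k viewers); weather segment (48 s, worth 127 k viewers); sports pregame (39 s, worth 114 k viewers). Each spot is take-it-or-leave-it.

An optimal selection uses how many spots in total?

3

Optimal total is 373.
One optimal bundle: kids-block spot + midday rerun + weather segment (111 s).
Any selection reaching 373 contains exactly 3 spots.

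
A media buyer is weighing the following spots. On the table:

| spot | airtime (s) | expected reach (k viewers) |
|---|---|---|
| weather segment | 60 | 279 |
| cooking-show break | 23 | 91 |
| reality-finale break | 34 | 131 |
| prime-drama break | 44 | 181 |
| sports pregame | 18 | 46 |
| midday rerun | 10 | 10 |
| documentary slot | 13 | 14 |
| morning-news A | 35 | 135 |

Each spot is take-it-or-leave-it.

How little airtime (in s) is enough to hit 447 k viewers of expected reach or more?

Minimise s subject to total expected reach ≥ 447.
weather segment + prime-drama break reaches 460 using 104 s.
Below 104 s the best achievable stays under 447.

104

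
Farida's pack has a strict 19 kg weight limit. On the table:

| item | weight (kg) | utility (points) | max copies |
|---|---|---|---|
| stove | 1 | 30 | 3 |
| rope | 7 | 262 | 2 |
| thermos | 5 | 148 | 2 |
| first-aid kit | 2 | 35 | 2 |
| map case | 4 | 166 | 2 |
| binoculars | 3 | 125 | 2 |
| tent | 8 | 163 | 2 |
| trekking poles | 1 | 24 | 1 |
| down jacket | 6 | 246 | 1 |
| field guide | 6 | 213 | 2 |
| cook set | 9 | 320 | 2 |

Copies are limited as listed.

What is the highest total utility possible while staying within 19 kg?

A density-first pass picks 3×stove + 2×map case + 2×binoculars + trekking poles — 696 at 18 kg.
Replace stove and binoculars and trekking poles with down jacket: the trade gains 67 net, giving 763 at 19 kg.

763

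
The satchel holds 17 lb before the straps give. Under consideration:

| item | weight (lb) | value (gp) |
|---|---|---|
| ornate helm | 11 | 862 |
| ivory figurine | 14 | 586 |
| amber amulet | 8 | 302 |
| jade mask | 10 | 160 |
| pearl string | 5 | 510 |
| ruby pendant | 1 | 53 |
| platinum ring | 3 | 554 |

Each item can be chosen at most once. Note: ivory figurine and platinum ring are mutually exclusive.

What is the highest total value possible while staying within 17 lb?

Ranking by ratio (value/lb): platinum ring 184.67, pearl string 102.00, ornate helm 78.36.
A density-first pass picks amber amulet + pearl string + ruby pendant + platinum ring — 1419 at 17 lb.
The 13 lb tied up in amber amulet and pearl string is better spent on ornate helm — total rises to 1469 (15 lb).

1469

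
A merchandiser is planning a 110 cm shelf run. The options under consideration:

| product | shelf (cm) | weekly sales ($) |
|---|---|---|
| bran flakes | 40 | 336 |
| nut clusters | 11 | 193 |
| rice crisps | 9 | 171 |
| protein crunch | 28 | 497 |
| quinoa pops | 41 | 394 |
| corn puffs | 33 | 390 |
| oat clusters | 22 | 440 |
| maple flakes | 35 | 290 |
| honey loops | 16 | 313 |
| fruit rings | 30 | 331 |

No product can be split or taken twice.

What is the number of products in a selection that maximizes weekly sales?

The maximum weekly sales within 110 cm is 1833.
One optimal bundle: nut clusters + protein crunch + corn puffs + oat clusters + honey loops (110 cm).
Any selection reaching 1833 contains exactly 5 products.

5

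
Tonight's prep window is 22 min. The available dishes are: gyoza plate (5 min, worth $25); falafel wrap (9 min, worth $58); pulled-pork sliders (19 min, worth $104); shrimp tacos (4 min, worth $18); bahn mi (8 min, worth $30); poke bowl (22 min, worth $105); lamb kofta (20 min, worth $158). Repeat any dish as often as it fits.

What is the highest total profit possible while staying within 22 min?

158

Taking lamb kofta: 20 min used, 158 in profit.
No other feasible combination exceeds 158.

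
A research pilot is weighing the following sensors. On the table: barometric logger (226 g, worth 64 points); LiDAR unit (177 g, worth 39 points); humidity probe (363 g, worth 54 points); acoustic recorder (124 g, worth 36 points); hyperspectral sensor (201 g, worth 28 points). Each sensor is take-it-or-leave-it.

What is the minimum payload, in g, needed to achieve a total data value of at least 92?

Minimise g subject to total data value ≥ 92.
barometric logger + acoustic recorder: 100 data value at 350 g.
Any bundle with less than 350 g falls short of 92.

350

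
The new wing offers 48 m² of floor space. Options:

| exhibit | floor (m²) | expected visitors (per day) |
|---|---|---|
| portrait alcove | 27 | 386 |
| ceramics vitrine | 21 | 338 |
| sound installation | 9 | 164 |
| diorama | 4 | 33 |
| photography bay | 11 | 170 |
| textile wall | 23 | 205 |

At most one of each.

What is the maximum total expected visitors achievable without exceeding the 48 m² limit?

Taking the top-ratio exhibits first gives ceramics vitrine + sound installation + diorama + photography bay for 705 (45 m²).
Dropping sound installation and diorama and photography bay frees 24 m²; slotting in portrait alcove (27 m²) lifts the total to 724 at 48 m².
Nothing else within 48 m² beats 724.

724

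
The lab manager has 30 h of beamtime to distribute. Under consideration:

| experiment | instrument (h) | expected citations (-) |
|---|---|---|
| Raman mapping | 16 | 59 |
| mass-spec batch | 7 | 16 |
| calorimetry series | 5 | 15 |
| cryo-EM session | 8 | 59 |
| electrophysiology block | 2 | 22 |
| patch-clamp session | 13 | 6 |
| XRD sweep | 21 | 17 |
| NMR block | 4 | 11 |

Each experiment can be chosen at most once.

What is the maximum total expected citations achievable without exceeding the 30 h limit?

The ratio ordering already packs tightly: Raman mapping + cryo-EM session + electrophysiology block + NMR block, 30 h, 151.
Runner-up Raman mapping + cryo-EM session + electrophysiology block tops out at 140.

151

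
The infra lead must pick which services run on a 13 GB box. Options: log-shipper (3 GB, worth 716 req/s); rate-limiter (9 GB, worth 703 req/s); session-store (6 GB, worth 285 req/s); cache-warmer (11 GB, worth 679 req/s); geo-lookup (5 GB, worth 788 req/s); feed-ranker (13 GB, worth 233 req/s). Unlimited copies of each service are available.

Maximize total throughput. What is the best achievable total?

2864

4×log-shipper uses 12 of the 13 GB and totals 2864.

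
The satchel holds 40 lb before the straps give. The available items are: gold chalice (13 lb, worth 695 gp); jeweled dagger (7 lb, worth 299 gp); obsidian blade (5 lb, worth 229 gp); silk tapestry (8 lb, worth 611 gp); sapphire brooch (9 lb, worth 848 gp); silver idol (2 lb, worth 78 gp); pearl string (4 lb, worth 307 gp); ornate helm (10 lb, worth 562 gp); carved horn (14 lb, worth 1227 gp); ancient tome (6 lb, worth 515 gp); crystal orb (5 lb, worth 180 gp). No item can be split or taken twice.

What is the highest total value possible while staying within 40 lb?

3279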